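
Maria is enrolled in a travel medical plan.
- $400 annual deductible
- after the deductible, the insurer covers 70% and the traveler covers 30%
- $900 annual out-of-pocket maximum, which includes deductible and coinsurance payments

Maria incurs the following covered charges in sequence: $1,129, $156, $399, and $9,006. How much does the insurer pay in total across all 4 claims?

Claim 1 — $1,129: deductible takes $400, $729 remains; coinsurance $729 × 30% = $218.70. Traveler pays $618.70; OOP now $618.70. Plan pays $1,129 − $618.70 = $510.30.
Claim 2 — $156: deductible met; 30% of $156 = $46.80. Cost to traveler: $46.80. OOP to date $665.50. Plan pays $156 − $46.80 = $109.20.
Claim 3 — $399: deductible met; 30% of $399 = $119.70. Traveler owes $119.70 (running OOP $785.20). Plan pays $399 − $119.70 = $279.30.
Claim 4 — $9,006: deductible met; 30% of $9,006 = $2,701.80. Adding that to $785.20 gives $3,487, past the $900 cap; traveler pays only $900 − $785.20 = $114.80. Plan pays $9,006 − $114.80 = $8,891.20.
Insurer total: $510.30 + $109.20 + $279.30 + $8,891.20 = $9,790.

$9,790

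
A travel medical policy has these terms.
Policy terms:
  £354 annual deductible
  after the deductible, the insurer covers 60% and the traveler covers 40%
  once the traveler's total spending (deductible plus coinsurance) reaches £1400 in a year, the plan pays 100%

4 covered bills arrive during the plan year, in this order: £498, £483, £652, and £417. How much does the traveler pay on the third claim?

£260.80

Claim 1 — £498: £354 finishes the deductible; £144 goes to coinsurance; coinsurance £144 × 40% = £57.60. Cost to traveler: £411.60. OOP to date £411.60.
Claim 2 — £483: 40% coinsurance on £483 = £193.20. Traveler pays £193.20; OOP now £604.80.
Claim 3 — £652: 40% coinsurance on £652 = £260.80. Traveler owes £260.80 (running OOP £865.60).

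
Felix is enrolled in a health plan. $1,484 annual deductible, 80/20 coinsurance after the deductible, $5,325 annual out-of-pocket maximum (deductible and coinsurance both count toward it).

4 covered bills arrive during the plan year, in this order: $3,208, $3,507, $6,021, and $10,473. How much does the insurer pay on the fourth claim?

$8,882.40

Claim 1 — $3,208: deductible takes $1,484, $1,724 remains; 20% of $1,724 = $344.80. Cost to patient: $1,828.80. OOP to date $1,828.80. Insurer: $3,208 − $1,828.80 = $1,379.20.
Claim 2 — $3,507: 20% coinsurance on $3,507 = $701.40. Patient pays $701.40; OOP now $2,530.20. Plan pays $3,507 − $701.40 = $2,805.60.
Claim 3 — $6,021: deductible met; 20% of $6,021 = $1,204.20. Patient pays $1,204.20; OOP now $3,734.40. Plan pays $6,021 − $1,204.20 = $4,816.80.
Claim 4 — $10,473: deductible met; 20% of $10,473 = $2,094.60. Adding that to $3,734.40 gives $5,829, past the $5,325 cap; patient pays only $5,325 − $3,734.40 = $1,590.60. Plan pays $10,473 − $1,590.60 = $8,882.40.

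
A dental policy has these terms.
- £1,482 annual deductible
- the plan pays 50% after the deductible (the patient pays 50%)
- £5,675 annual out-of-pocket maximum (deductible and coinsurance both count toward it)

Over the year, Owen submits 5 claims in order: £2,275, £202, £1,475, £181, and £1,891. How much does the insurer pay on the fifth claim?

Claim 1 (£2,275): £1,482 to deductible, leaving £793; coinsurance £793 × 50% = £396.50. Cost to patient: £1,878.50. OOP to date £1,878.50. Plan pays £2,275 − £1,878.50 = £396.50.
Claim 2 (£202): deductible met; 50% of £202 = £101. Patient owes £101 (running OOP £1,979.50). Plan pays £202 − £101 = £101.
Claim 3 (£1,475): deductible already satisfied, so patient's share is 50% × £1,475 = £737.50. Cost to patient: £737.50. OOP to date £2,717. Plan pays £1,475 − £737.50 = £737.50.
Claim 4 (£181): 50% coinsurance on £181 = £90.50. Cost to patient: £90.50. OOP to date £2,807.50. Insurer: £181 − £90.50 = £90.50.
Claim 5 (£1,891): deductible met; 50% of £1,891 = £945.50. Patient pays £945.50; OOP now £3,753. Plan pays £1,891 − £945.50 = £945.50.

£945.50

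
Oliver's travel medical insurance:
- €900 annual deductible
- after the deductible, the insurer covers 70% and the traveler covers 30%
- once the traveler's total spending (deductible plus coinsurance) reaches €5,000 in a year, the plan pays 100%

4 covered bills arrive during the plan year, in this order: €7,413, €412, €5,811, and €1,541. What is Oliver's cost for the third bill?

€1,743.30

Claim 1 (€7,413): €900 finishes the deductible; €6,513 goes to coinsurance; traveler's 30% is €1,953.90. Cost to traveler: €2,853.90. OOP to date €2,853.90.
Claim 2 (€412): 30% coinsurance on €412 = €123.60. Cost to traveler: €123.60. OOP to date €2,977.50.
Claim 3 (€5,811): 30% coinsurance on €5,811 = €1,743.30. Traveler pays €1,743.30; OOP now €4,720.80.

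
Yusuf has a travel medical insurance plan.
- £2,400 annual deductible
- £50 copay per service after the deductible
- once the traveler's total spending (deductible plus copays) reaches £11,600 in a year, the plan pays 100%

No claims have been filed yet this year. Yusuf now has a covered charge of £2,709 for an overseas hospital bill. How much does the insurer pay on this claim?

£259

The full £2,400 deductible is still open; £2,400 of this bill applies to it.
That leaves £2,709 − £2,400 = £309 for the copay.
Copay on this service: £50.
That puts the traveler's cost at £2,400 + £50 = £2,450 before any cap.
Year-to-date out-of-pocket becomes £0 + £2,450 = £2,450, still under the £11,600 maximum, so no cap applies.
The insurer covers the remainder: £2,709 − £2,450 = £259.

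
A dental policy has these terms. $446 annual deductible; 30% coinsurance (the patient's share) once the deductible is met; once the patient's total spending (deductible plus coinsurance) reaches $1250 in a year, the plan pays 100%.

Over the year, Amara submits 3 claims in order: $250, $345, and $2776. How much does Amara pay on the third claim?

Bill 1, $250: all of it applies to the deductible. Patient owes $250 (running OOP $250).
Bill 2, $345: $196 to deductible, leaving $149; coinsurance $149 × 30% = $44.70. Cost to patient: $240.70. OOP to date $490.70.
Bill 3, $2776: 30% coinsurance on $2776 = $832.80. OOP would hit $1323.50 > $1250, so the cap limits the patient to $1250 − $490.70 = $759.30.

$759.30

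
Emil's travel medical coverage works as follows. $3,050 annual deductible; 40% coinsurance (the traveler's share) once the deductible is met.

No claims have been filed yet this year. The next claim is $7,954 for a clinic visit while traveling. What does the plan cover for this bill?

$2,942.40

Deductible not yet touched, so the first $3,050 of the bill goes to the deductible.
The remaining $4,904 (= $7,954 − $3,050) moves to coinsurance.
Coinsurance: $4,904 × 40% = $1,961.60.
Traveler responsibility: $3,050 + $1,961.60 = $5,011.60.
The plan picks up $7,954 − $5,011.60 = $2,942.40.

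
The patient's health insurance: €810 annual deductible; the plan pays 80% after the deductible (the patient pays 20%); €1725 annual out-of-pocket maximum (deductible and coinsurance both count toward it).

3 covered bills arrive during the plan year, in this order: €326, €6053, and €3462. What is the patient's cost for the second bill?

€1399

Claim 1 (€326): fully absorbed by the deductible. Cost to patient: €326. OOP to date €326.
Claim 2 (€6053): €484 finishes the deductible; €5569 goes to coinsurance; coinsurance €5569 × 20% = €1113.80. Claim cost before the cap: €484 + €1113.80 = €1597.80. Adding that to €326 gives €1923.80, past the €1725 cap; patient pays only €1725 − €326 = €1399.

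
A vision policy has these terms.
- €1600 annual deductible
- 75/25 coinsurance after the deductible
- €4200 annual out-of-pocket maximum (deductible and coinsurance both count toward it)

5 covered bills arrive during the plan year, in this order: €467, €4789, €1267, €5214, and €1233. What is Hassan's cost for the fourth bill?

#1 (€467): entire amount goes to the deductible. Cost to member: €467. OOP to date €467.
#2 (€4789): deductible takes €1133, €3656 remains; 25% of €3656 = €914. Member pays €2047; OOP now €2514.
#3 (€1267): 25% coinsurance on €1267 = €316.75. Member owes €316.75 (running OOP €2830.75).
#4 (€5214): 25% coinsurance on €5214 = €1303.50. Cost to member: €1303.50. OOP to date €4134.25.

€1303.50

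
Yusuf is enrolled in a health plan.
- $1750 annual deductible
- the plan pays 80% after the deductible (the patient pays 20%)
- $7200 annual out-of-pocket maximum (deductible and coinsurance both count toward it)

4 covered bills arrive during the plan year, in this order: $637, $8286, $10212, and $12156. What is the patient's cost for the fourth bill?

Bill 1, $637: all of it applies to the deductible. Patient owes $637 (running OOP $637).
Bill 2, $8286: $1113 to deductible, leaving $7173; patient's 20% is $1434.60. Cost to patient: $2547.60. OOP to date $3184.60.
Bill 3, $10212: 20% coinsurance on $10212 = $2042.40. Patient pays $2042.40; OOP now $5227.
Bill 4, $12156: deductible met; 20% of $12156 = $2431.20. Adding that to $5227 gives $7658.20, past the $7200 cap; patient pays only $7200 − $5227 = $1973.

$1973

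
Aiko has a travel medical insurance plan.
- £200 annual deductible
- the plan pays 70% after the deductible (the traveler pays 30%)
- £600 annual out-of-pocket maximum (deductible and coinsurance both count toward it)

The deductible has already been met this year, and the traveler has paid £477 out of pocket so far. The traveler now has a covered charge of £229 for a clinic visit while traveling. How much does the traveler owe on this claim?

£68.70

The deductible is already satisfied, so the full bill goes to coinsurance.
30% of £229 = £68.70 falls to the traveler.
Cumulative spending £477 + £68.70 = £545.70 stays under the £600 maximum.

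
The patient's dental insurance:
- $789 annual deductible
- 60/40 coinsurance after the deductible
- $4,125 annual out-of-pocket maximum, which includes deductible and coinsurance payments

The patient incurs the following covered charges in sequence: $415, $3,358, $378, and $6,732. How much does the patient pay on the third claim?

Claim 1 — $415: entire amount goes to the deductible. Patient pays $415; OOP now $415.
Claim 2 — $3,358: $374 to deductible, leaving $2,984; 40% of $2,984 = $1,193.60. Patient owes $1,567.60 (running OOP $1,982.60).
Claim 3 — $378: 40% coinsurance on $378 = $151.20. Cost to patient: $151.20. OOP to date $2,133.80.

$151.20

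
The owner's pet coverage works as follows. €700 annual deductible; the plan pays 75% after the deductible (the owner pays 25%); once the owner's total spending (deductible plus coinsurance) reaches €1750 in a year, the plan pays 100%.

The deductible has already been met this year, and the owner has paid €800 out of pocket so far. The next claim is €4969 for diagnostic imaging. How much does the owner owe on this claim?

€950

With the deductible met, the entire €4969 is subject to coinsurance.
Coinsurance: €4969 × 25% = €1242.25.
Adding €1242.25 to the €800 already spent would give €2042.25, which exceeds the €1750 cap; the owner pays just €1750 − €800 = €950.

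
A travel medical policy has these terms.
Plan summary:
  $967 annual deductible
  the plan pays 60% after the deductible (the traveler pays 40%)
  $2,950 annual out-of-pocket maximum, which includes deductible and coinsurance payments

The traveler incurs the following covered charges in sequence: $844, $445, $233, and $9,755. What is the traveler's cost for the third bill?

$93.20

Bill 1, $844: entire amount goes to the deductible. Cost to traveler: $844. OOP to date $844.
Bill 2, $445: $123 to deductible, leaving $322; 40% of $322 = $128.80. Traveler pays $251.80; OOP now $1,095.80.
Bill 3, $233: deductible already satisfied, so traveler's share is 40% × $233 = $93.20. Traveler owes $93.20 (running OOP $1,189).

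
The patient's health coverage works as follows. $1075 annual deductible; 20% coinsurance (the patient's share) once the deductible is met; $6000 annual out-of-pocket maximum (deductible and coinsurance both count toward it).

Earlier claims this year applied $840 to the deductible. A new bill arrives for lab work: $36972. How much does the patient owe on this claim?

$840 of the $1075 deductible is already met, leaving $235.
The remaining $36737 (= $36972 − $235) moves to coinsurance.
Coinsurance: $36737 × 20% = $7347.40.
That puts the patient's cost at $235 + $7347.40 = $7582.40 before any cap.
Year-to-date out-of-pocket would reach $840 + $7582.40 = $8422.40, above the $6000 maximum, so the patient pays only $6000 − $840 = $5160.

$5160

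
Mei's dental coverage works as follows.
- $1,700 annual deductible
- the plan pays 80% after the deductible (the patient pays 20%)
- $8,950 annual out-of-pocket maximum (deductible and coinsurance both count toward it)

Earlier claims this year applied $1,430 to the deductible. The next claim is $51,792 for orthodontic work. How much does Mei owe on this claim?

$7,520

$1,430 of the $1,700 deductible is already met, leaving $270.
That leaves $51,792 − $270 = $51,522 for coinsurance.
20% of $51,522 = $10,304.40 falls to the patient.
That puts the patient's cost at $270 + $10,304.40 = $10,574.40 before any cap.
Year-to-date out-of-pocket would reach $1,430 + $10,574.40 = $12,004.40, above the $8,950 maximum, so the patient pays only $8,950 − $1,430 = $7,520.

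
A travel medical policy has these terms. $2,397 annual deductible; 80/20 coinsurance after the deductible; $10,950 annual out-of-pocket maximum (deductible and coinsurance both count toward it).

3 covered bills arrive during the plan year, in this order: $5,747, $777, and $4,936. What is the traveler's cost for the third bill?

#1 ($5,747): deductible takes $2,397, $3,350 remains; traveler's 20% is $670. Traveler owes $3,067 (running OOP $3,067).
#2 ($777): deductible already satisfied, so traveler's share is 20% × $777 = $155.40. Traveler owes $155.40 (running OOP $3,222.40).
#3 ($4,936): deductible met; 20% of $4,936 = $987.20. Traveler pays $987.20; OOP now $4,209.60.

$987.20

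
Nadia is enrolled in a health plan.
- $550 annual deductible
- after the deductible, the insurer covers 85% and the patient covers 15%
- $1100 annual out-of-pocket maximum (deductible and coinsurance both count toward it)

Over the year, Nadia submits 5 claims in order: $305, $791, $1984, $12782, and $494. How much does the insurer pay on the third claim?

Claim 1 ($305): entire amount goes to the deductible. Cost to patient: $305. OOP to date $305. Plan pays $305 − $305 = $0.
Claim 2 ($791): deductible takes $245, $546 remains; coinsurance $546 × 15% = $81.90. Cost to patient: $326.90. OOP to date $631.90. Plan pays $791 − $326.90 = $464.10.
Claim 3 ($1984): 15% coinsurance on $1984 = $297.60. Patient pays $297.60; OOP now $929.50. Insurer: $1984 − $297.60 = $1686.40.

$1686.40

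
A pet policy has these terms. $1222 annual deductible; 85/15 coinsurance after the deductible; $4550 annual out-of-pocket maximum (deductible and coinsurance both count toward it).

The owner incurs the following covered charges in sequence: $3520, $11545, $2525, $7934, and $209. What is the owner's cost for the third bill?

Claim 1 — $3520: $1222 to deductible, leaving $2298; owner's 15% is $344.70. Cost to owner: $1566.70. OOP to date $1566.70.
Claim 2 — $11545: deductible already satisfied, so owner's share is 15% × $11545 = $1731.75. Owner owes $1731.75 (running OOP $3298.45).
Claim 3 — $2525: 15% coinsurance on $2525 = $378.75. Owner owes $378.75 (running OOP $3677.20).

$378.75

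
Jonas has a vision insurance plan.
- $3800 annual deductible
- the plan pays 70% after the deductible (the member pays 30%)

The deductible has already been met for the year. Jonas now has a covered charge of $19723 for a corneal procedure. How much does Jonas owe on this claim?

$5916.90

The deductible is already satisfied, so the full bill goes to coinsurance.
Coinsurance: $19723 × 30% = $5916.90.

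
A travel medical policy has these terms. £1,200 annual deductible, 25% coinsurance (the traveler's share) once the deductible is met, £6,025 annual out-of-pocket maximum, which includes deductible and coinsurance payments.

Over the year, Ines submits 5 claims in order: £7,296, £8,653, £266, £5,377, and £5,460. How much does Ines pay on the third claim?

Claim 1 — £7,296: deductible takes £1,200, £6,096 remains; 25% of £6,096 = £1,524. Cost to traveler: £2,724. OOP to date £2,724.
Claim 2 — £8,653: deductible met; 25% of £8,653 = £2,163.25. Traveler owes £2,163.25 (running OOP £4,887.25).
Claim 3 — £266: 25% coinsurance on £266 = £66.50. Traveler owes £66.50 (running OOP £4,953.75).

£66.50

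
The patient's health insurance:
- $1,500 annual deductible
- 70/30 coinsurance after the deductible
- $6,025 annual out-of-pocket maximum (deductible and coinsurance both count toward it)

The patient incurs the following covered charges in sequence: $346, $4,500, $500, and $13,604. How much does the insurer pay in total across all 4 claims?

$12,925

Claim 1 ($346): all of it applies to the deductible. Patient pays $346; OOP now $346. Plan pays $346 − $346 = $0.
Claim 2 ($4,500): $1,154 to deductible, leaving $3,346; coinsurance $3,346 × 30% = $1,003.80. Patient pays $2,157.80; OOP now $2,503.80. Insurer: $4,500 − $2,157.80 = $2,342.20.
Claim 3 ($500): 30% coinsurance on $500 = $150. Patient pays $150; OOP now $2,653.80. Insurer: $500 − $150 = $350.
Claim 4 ($13,604): deductible met; 30% of $13,604 = $4,081.20. That would push OOP to $6,735, over the $6,025 cap, so patient pays $6,025 − $2,653.80 = $3,371.20. Insurer: $13,604 − $3,371.20 = $10,232.80.
Insurer total = bills − patient's total = $18,950 − $6,025 = $12,925.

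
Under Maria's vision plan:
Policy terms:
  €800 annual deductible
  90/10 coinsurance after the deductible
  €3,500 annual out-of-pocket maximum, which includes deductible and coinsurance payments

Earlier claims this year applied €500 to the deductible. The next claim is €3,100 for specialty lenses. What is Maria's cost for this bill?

€500 of the €800 deductible is already met, leaving €300.
The remaining €2,800 (= €3,100 − €300) moves to coinsurance.
Member's 10% share of €2,800 is €280.
That puts the member's cost at €300 + €280 = €580 before any cap.
Year-to-date out-of-pocket becomes €500 + €580 = €1,080, still under the €3,500 maximum, so no cap applies.

€580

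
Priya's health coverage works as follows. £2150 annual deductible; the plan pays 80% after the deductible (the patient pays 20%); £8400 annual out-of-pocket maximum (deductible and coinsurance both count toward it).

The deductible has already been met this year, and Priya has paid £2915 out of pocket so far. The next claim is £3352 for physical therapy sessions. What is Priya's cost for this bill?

£670.40

With the deductible met, the entire £3352 is subject to coinsurance.
20% of £3352 = £670.40 falls to the patient.
Year-to-date out-of-pocket becomes £2915 + £670.40 = £3585.40, still under the £8400 maximum, so no cap applies.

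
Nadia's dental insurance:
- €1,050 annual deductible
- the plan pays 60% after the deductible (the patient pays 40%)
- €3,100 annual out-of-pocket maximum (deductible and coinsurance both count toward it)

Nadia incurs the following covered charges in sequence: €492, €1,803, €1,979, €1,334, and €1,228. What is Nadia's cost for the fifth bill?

Bill 1, €492: entire amount goes to the deductible. Patient owes €492 (running OOP €492).
Bill 2, €1,803: €558 finishes the deductible; €1,245 goes to coinsurance; coinsurance €1,245 × 40% = €498. Cost to patient: €1,056. OOP to date €1,548.
Bill 3, €1,979: deductible met; 40% of €1,979 = €791.60. Patient owes €791.60 (running OOP €2,339.60).
Bill 4, €1,334: deductible already satisfied, so patient's share is 40% × €1,334 = €533.60. Patient pays €533.60; OOP now €2,873.20.
Bill 5, €1,228: 40% coinsurance on €1,228 = €491.20. OOP would hit €3,364.40 > €3,100, so the cap limits the patient to €3,100 − €2,873.20 = €226.80.

€226.80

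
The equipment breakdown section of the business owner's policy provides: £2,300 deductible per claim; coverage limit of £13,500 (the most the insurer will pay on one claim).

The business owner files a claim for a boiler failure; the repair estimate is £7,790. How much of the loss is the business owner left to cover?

£2,300

Less the £2,300 deductible: £7,790 − £2,300 = £5,490.
That's under the £13,500 cap, so the insurer reimburses the full £5,490.
The business owner bears the rest of the original loss: £7,790 − £5,490 = £2,300.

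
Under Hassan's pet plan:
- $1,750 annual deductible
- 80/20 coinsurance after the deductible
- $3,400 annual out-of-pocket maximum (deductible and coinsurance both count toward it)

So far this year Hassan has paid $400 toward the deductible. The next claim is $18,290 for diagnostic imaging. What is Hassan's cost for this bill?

$3,000

Deductible still to meet: $1,750 − $400 = $1,350.
That leaves $18,290 − $1,350 = $16,940 for coinsurance.
Coinsurance: $16,940 × 20% = $3,388.
So the owner owes $1,350 + $3,388 = $4,738 before any cap.
Year-to-date out-of-pocket would reach $400 + $4,738 = $5,138, above the $3,400 maximum, so the owner pays only $3,400 − $400 = $3,000.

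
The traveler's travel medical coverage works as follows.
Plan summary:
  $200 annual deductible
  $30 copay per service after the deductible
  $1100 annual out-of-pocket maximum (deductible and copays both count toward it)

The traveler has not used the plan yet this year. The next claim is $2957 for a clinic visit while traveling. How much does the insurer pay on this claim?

Deductible not yet touched, so the first $200 of the bill goes to the deductible.
The remaining $2757 (= $2957 − $200) moves to the copay.
Copay on this service: $30.
Traveler responsibility before any cap: $200 + $30 = $230.
Total out-of-pocket so far would be $0 + $230 = $230, below the $1100 cap — no reduction.
Insurer pays the balance: $2957 − $230 = $2727.

$2727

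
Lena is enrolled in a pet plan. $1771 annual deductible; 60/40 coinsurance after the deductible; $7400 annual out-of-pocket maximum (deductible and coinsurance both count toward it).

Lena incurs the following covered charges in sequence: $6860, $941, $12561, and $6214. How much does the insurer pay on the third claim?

$9344

Claim 1 ($6860): $1771 to deductible, leaving $5089; 40% of $5089 = $2035.60. Owner pays $3806.60; OOP now $3806.60. Insurer: $6860 − $3806.60 = $3053.40.
Claim 2 ($941): 40% coinsurance on $941 = $376.40. Cost to owner: $376.40. OOP to date $4183. Insurer: $941 − $376.40 = $564.60.
Claim 3 ($12561): 40% coinsurance on $12561 = $5024.40. OOP would hit $9207.40 > $7400, so the cap limits the owner to $7400 − $4183 = $3217. Insurer: $12561 − $3217 = $9344.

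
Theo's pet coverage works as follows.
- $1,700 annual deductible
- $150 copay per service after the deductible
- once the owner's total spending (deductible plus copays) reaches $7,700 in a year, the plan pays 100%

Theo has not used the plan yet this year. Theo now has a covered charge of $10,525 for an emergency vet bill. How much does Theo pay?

Deductible not yet touched, so the first $1,700 of the bill goes to the deductible.
The remaining $8,825 (= $10,525 − $1,700) moves to the copay.
Copay on this service: $150.
So the owner owes $1,700 + $150 = $1,850 before any cap.
Total out-of-pocket so far would be $0 + $1,850 = $1,850, below the $7,700 cap — no reduction.

$1,850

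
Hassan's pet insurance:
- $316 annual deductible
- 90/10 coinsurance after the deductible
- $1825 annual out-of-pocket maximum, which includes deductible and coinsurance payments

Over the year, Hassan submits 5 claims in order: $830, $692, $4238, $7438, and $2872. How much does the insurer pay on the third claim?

Bill 1, $830: $316 finishes the deductible; $514 goes to coinsurance; coinsurance $514 × 10% = $51.40. Cost to owner: $367.40. OOP to date $367.40. Plan pays $830 − $367.40 = $462.60.
Bill 2, $692: deductible met; 10% of $692 = $69.20. Owner pays $69.20; OOP now $436.60. Insurer: $692 − $69.20 = $622.80.
Bill 3, $4238: deductible already satisfied, so owner's share is 10% × $4238 = $423.80. Cost to owner: $423.80. OOP to date $860.40. Insurer: $4238 − $423.80 = $3814.20.

$3814.20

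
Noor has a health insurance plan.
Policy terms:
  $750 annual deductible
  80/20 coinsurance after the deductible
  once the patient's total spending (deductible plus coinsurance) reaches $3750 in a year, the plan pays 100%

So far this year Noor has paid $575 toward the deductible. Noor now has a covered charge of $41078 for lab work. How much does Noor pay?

Remaining deductible: $750 − $575 = $175.
After the $175 deductible portion, $41078 − $175 = $40903 is subject to coinsurance.
20% of $40903 = $8180.60 falls to the patient.
That puts the patient's cost at $175 + $8180.60 = $8355.60 before any cap.
Year-to-date out-of-pocket would reach $575 + $8355.60 = $8930.60, above the $3750 maximum, so the patient pays only $3750 − $575 = $3175.

$3175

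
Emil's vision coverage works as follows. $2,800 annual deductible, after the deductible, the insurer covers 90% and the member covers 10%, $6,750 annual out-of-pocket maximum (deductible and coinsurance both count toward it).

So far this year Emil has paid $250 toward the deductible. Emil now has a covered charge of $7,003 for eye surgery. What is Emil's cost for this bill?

Deductible still to meet: $2,800 − $250 = $2,550.
After the $2,550 deductible portion, $7,003 − $2,550 = $4,453 is subject to coinsurance.
10% of $4,453 = $445.30 falls to the member.
Member responsibility before any cap: $2,550 + $445.30 = $2,995.30.
Year-to-date out-of-pocket becomes $250 + $2,995.30 = $3,245.30, still under the $6,750 maximum, so no cap applies.

$2,995.30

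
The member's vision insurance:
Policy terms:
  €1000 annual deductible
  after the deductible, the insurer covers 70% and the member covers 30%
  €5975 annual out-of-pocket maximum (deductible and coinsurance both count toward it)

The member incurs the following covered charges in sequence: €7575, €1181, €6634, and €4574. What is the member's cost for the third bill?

€1990.20

Claim 1 — €7575: €1000 to deductible, leaving €6575; member's 30% is €1972.50. Cost to member: €2972.50. OOP to date €2972.50.
Claim 2 — €1181: 30% coinsurance on €1181 = €354.30. Cost to member: €354.30. OOP to date €3326.80.
Claim 3 — €6634: deductible already satisfied, so member's share is 30% × €6634 = €1990.20. Member pays €1990.20; OOP now €5317.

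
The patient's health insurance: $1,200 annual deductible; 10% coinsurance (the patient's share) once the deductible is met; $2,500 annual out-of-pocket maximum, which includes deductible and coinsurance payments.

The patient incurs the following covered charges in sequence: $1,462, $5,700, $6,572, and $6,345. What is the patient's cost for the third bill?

Claim 1 — $1,462: $1,200 to deductible, leaving $262; patient's 10% is $26.20. Patient pays $1,226.20; OOP now $1,226.20.
Claim 2 — $5,700: 10% coinsurance on $5,700 = $570. Patient owes $570 (running OOP $1,796.20).
Claim 3 — $6,572: deductible already satisfied, so patient's share is 10% × $6,572 = $657.20. Patient owes $657.20 (running OOP $2,453.40).

$657.20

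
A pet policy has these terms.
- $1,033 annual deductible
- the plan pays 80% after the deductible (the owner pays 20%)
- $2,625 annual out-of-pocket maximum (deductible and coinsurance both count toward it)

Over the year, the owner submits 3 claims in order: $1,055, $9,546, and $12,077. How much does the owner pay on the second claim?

Claim 1 — $1,055: $1,033 finishes the deductible; $22 goes to coinsurance; owner's 20% is $4.40. Owner pays $1,037.40; OOP now $1,037.40.
Claim 2 — $9,546: deductible met; 20% of $9,546 = $1,909.20. Adding that to $1,037.40 gives $2,946.60, past the $2,625 cap; owner pays only $2,625 − $1,037.40 = $1,587.60.

$1,587.60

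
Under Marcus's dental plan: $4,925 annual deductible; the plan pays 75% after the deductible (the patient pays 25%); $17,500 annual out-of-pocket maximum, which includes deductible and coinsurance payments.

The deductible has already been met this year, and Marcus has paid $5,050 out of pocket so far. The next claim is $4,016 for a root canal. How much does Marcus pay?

The deductible is already satisfied, so the full bill goes to coinsurance.
Coinsurance: $4,016 × 25% = $1,004.
Year-to-date out-of-pocket becomes $5,050 + $1,004 = $6,054, still under the $17,500 maximum, so no cap applies.

$1,004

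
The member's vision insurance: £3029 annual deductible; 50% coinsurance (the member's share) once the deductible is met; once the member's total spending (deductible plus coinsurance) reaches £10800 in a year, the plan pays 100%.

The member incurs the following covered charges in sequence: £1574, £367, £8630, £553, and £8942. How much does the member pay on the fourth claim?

Bill 1, £1574: fully absorbed by the deductible. Cost to member: £1574. OOP to date £1574.
Bill 2, £367: fully absorbed by the deductible. Member owes £367 (running OOP £1941).
Bill 3, £8630: deductible takes £1088, £7542 remains; coinsurance £7542 × 50% = £3771. Cost to member: £4859. OOP to date £6800.
Bill 4, £553: deductible already satisfied, so member's share is 50% × £553 = £276.50. Member owes £276.50 (running OOP £7076.50).

£276.50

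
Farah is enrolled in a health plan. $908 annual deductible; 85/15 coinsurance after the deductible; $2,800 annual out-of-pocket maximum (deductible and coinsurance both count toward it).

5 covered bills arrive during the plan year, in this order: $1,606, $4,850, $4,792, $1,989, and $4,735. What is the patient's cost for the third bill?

$718.80

#1 ($1,606): $908 to deductible, leaving $698; coinsurance $698 × 15% = $104.70. Cost to patient: $1,012.70. OOP to date $1,012.70.
#2 ($4,850): deductible already satisfied, so patient's share is 15% × $4,850 = $727.50. Patient owes $727.50 (running OOP $1,740.20).
#3 ($4,792): 15% coinsurance on $4,792 = $718.80. Cost to patient: $718.80. OOP to date $2,459.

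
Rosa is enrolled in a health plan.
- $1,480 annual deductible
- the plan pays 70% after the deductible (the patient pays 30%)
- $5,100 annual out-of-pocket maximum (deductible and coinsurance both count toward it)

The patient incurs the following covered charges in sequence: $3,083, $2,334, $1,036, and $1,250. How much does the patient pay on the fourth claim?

$375

Bill 1, $3,083: $1,480 finishes the deductible; $1,603 goes to coinsurance; patient's 30% is $480.90. Patient pays $1,960.90; OOP now $1,960.90.
Bill 2, $2,334: 30% coinsurance on $2,334 = $700.20. Patient pays $700.20; OOP now $2,661.10.
Bill 3, $1,036: deductible already satisfied, so patient's share is 30% × $1,036 = $310.80. Cost to patient: $310.80. OOP to date $2,971.90.
Bill 4, $1,250: deductible already satisfied, so patient's share is 30% × $1,250 = $375. Cost to patient: $375. OOP to date $3,346.90.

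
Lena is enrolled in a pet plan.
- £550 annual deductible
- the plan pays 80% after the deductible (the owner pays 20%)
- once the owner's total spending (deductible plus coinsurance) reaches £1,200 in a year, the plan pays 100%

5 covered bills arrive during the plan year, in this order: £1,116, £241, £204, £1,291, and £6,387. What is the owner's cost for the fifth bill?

£189.60

Bill 1, £1,116: £550 to deductible, leaving £566; coinsurance £566 × 20% = £113.20. Owner owes £663.20 (running OOP £663.20).
Bill 2, £241: deductible met; 20% of £241 = £48.20. Owner pays £48.20; OOP now £711.40.
Bill 3, £204: deductible already satisfied, so owner's share is 20% × £204 = £40.80. Owner owes £40.80 (running OOP £752.20).
Bill 4, £1,291: deductible already satisfied, so owner's share is 20% × £1,291 = £258.20. Cost to owner: £258.20. OOP to date £1,010.40.
Bill 5, £6,387: deductible already satisfied, so owner's share is 20% × £6,387 = £1,277.40. Adding that to £1,010.40 gives £2,287.80, past the £1,200 cap; owner pays only £1,200 − £1,010.40 = £189.60.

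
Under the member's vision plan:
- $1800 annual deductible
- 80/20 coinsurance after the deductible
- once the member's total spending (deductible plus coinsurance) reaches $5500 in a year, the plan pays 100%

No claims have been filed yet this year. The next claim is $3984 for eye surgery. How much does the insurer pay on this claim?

The full $1800 deductible is still open; $1800 of this bill applies to it.
The remaining $2184 (= $3984 − $1800) moves to coinsurance.
20% of $2184 = $436.80 falls to the member.
So the member owes $1800 + $436.80 = $2236.80 before any cap.
Cumulative spending $0 + $2236.80 = $2236.80 stays under the $5500 maximum.
Insurer pays the balance: $3984 − $2236.80 = $1747.20.

$1747.20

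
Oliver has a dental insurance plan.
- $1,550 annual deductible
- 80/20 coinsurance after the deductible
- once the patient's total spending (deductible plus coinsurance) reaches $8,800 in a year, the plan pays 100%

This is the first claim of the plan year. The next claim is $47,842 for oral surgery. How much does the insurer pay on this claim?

Nothing has been paid toward the $1,550 deductible, so the first $1,550 of this charge is applied there.
That leaves $47,842 − $1,550 = $46,292 for coinsurance.
Coinsurance: $46,292 × 20% = $9,258.40.
So the patient owes $1,550 + $9,258.40 = $10,808.40 before any cap.
Adding $10,808.40 to the $0 already spent would give $10,808.40, which exceeds the $8,800 cap; the patient pays just $8,800 − $0 = $8,800.
Insurer pays the balance: $47,842 − $8,800 = $39,042.

$39,042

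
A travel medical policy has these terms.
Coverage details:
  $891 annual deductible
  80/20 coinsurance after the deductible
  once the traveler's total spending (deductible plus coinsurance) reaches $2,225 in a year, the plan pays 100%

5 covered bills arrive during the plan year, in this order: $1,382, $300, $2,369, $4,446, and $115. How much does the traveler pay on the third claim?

$473.80

Claim 1 — $1,382: deductible takes $891, $491 remains; traveler's 20% is $98.20. Cost to traveler: $989.20. OOP to date $989.20.
Claim 2 — $300: deductible already satisfied, so traveler's share is 20% × $300 = $60. Cost to traveler: $60. OOP to date $1,049.20.
Claim 3 — $2,369: deductible met; 20% of $2,369 = $473.80. Traveler owes $473.80 (running OOP $1,523).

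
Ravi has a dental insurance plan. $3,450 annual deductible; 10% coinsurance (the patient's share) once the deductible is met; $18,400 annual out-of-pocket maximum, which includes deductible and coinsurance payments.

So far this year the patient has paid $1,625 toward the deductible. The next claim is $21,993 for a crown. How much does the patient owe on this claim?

Deductible still to meet: $3,450 − $1,625 = $1,825.
The remaining $20,168 (= $21,993 − $1,825) moves to coinsurance.
Coinsurance: $20,168 × 10% = $2,016.80.
So the patient owes $1,825 + $2,016.80 = $3,841.80 before any cap.
Year-to-date out-of-pocket becomes $1,625 + $3,841.80 = $5,466.80, still under the $18,400 maximum, so no cap applies.

$3,841.80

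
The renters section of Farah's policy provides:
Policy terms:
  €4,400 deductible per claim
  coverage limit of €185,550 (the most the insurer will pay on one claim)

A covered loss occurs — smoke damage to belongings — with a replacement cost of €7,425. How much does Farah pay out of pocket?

€4,400

Subtract the deductible: €7,425 − €4,400 = €3,025.
€3,025 is within the €185,550 limit, so the insurer pays €3,025.
Out of pocket: €7,425 − €3,025 = €4,400.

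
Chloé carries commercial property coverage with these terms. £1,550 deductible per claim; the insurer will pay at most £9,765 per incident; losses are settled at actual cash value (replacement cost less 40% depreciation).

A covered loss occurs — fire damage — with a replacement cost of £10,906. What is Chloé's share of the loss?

£5,912.40

Actual cash value after 40% depreciation: £10,906 × 60% = £6,543.60.
After the deductible, £6,543.60 − £1,550 = £4,993.60 remains.
£4,993.60 ≤ £9,765, so the limit doesn't bind; insurer pays £4,993.60.
The business bears the rest of the original loss: £10,906 − £4,993.60 = £5,912.40.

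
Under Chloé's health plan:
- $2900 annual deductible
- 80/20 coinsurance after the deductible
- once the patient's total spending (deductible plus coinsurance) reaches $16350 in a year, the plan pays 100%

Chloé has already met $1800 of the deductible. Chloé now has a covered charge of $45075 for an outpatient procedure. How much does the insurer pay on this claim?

$35180

Remaining deductible: $2900 − $1800 = $1100.
After the $1100 deductible portion, $45075 − $1100 = $43975 is subject to coinsurance.
Coinsurance: $43975 × 20% = $8795.
That puts the patient's cost at $1100 + $8795 = $9895 before any cap.
Total out-of-pocket so far would be $1800 + $9895 = $11695, below the $16350 cap — no reduction.
The plan picks up $45075 − $9895 = $35180.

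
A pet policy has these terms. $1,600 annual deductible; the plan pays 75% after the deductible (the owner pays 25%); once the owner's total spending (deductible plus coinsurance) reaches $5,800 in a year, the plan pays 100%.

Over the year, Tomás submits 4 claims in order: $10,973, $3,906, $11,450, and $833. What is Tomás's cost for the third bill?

Claim 1 ($10,973): $1,600 finishes the deductible; $9,373 goes to coinsurance; coinsurance $9,373 × 25% = $2,343.25. Owner owes $3,943.25 (running OOP $3,943.25).
Claim 2 ($3,906): deductible met; 25% of $3,906 = $976.50. Owner owes $976.50 (running OOP $4,919.75).
Claim 3 ($11,450): 25% coinsurance on $11,450 = $2,862.50. OOP would hit $7,782.25 > $5,800, so the cap limits the owner to $5,800 − $4,919.75 = $880.25.

$880.25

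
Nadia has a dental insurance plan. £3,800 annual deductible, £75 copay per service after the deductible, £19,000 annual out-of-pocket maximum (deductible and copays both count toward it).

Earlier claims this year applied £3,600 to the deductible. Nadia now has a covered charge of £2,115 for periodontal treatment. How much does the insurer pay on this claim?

£1,840

£3,600 of the £3,800 deductible is already met, leaving £200.
After the £200 deductible portion, £2,115 − £200 = £1,915 is subject to the copay.
Copay on this service: £75.
So the patient owes £200 + £75 = £275 before any cap.
Cumulative spending £3,600 + £275 = £3,875 stays under the £19,000 maximum.
The insurer covers the remainder: £2,115 − £275 = £1,840.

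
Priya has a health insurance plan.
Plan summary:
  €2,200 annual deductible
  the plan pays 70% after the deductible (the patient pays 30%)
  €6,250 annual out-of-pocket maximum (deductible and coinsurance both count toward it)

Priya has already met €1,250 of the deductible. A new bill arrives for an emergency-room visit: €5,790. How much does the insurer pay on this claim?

€1,250 of the €2,200 deductible is already met, leaving €950.
The remaining €4,840 (= €5,790 − €950) moves to coinsurance.
Patient's 30% share of €4,840 is €1,452.
So the patient owes €950 + €1,452 = €2,402 before any cap.
Cumulative spending €1,250 + €2,402 = €3,652 stays under the €6,250 maximum.
Insurer pays the balance: €5,790 − €2,402 = €3,388.

€3,388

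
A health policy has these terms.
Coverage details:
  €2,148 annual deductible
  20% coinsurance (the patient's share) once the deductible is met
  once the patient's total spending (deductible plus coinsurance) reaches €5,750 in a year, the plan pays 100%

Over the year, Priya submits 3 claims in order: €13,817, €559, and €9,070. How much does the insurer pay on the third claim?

Claim 1 — €13,817: €2,148 to deductible, leaving €11,669; patient's 20% is €2,333.80. Cost to patient: €4,481.80. OOP to date €4,481.80. Insurer: €13,817 − €4,481.80 = €9,335.20.
Claim 2 — €559: deductible met; 20% of €559 = €111.80. Patient owes €111.80 (running OOP €4,593.60). Insurer: €559 − €111.80 = €447.20.
Claim 3 — €9,070: deductible already satisfied, so patient's share is 20% × €9,070 = €1,814. That would push OOP to €6,407.60, over the €5,750 cap, so patient pays €5,750 − €4,593.60 = €1,156.40. Insurer: €9,070 − €1,156.40 = €7,913.60.

€7,913.60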